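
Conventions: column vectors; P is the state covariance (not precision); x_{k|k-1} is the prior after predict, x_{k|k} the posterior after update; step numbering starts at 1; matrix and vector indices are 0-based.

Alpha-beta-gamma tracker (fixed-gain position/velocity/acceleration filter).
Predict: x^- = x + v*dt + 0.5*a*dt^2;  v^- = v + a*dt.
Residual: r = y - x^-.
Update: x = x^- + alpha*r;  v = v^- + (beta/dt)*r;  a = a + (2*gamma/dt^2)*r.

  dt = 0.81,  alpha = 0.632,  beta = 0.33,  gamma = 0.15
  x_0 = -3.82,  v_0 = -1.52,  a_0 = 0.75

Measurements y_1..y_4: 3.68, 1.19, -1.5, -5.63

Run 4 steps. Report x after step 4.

step 1: x_pred=-4.8052  r=8.4852  x^+=0.5575  v^+=2.5444  a^+=4.6298
step 2: x_pred=4.1373  r=-2.9473  x^+=2.2746  v^+=5.0938  a^+=3.2822
step 3: x_pred=7.4773  r=-8.9773  x^+=1.8037  v^+=4.0950  a^+=-0.8227
step 4: x_pred=4.8507  r=-10.4807  x^+=-1.7731  v^+=-0.8413  a^+=-5.6149

x_post = -1.7731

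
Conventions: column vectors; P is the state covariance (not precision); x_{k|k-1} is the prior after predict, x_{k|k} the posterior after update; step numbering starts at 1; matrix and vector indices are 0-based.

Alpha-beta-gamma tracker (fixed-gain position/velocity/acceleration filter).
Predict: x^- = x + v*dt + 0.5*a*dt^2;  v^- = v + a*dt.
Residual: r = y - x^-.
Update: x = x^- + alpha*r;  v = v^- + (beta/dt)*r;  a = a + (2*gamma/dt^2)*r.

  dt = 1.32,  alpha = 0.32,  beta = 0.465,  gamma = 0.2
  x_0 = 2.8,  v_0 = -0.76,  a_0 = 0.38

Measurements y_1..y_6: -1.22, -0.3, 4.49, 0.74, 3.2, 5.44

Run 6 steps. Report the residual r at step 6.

resid = -4.7585

step 1: x_pred=2.1279  r=-3.3479  x^+=1.0565  v^+=-1.4378  a^+=-0.3886
step 2: x_pred=-1.1798  r=0.8798  x^+=-0.8983  v^+=-1.6407  a^+=-0.1866
step 3: x_pred=-3.2266  r=7.7166  x^+=-0.7573  v^+=0.8313  a^+=1.5849
step 4: x_pred=1.7208  r=-0.9808  x^+=1.4070  v^+=2.5779  a^+=1.3597
step 5: x_pred=5.9944  r=-2.7944  x^+=5.1002  v^+=3.3883  a^+=0.7182
step 6: x_pred=10.1985  r=-4.7585  x^+=8.6758  v^+=2.6601  a^+=-0.3742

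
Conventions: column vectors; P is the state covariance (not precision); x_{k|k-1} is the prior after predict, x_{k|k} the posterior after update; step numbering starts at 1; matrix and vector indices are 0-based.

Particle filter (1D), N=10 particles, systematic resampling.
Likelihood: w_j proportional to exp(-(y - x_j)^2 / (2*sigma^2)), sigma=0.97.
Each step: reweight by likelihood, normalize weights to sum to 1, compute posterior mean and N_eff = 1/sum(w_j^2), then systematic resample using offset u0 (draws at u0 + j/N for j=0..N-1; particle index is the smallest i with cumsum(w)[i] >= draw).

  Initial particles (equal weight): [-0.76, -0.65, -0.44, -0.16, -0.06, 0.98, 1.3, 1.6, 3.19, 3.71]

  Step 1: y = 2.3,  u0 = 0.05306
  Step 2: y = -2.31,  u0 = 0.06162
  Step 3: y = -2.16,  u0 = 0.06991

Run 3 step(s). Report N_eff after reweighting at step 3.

step 1: w=[0.0024, 0.0034, 0.0064, 0.0139, 0.0180, 0.1373, 0.2037, 0.2671, 0.2275, 0.1205]  mean=1.9890  Neff=5.0385  idx=[5, 5, 6, 6, 7, 7, 8, 8, 8, 9]
step 2: w=[0.3565, 0.3565, 0.1103, 0.1103, 0.0332, 0.0332, 0.0000, 0.0000, 0.0000, 0.0000]  mean=1.0919  Neff=3.5630  idx=[0, 0, 0, 1, 1, 1, 1, 2, 3, 4]
step 3: w=[0.1290, 0.1290, 0.1290, 0.1290, 0.1290, 0.1290, 0.1290, 0.0420, 0.0420, 0.0133]  mean=1.0151  Neff=8.3246  idx=[0, 1, 2, 2, 3, 4, 5, 5, 6, 8]

N_eff = 8.3246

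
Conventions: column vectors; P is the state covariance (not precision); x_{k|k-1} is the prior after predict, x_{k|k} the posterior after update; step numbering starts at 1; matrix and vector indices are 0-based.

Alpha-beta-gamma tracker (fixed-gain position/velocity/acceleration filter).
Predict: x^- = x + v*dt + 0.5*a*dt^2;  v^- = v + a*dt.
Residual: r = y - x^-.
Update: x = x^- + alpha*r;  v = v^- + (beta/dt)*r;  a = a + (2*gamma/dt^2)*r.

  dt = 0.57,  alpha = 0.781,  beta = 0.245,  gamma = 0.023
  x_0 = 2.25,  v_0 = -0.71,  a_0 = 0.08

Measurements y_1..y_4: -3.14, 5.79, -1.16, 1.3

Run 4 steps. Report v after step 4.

step 1: x_pred=1.8583  r=-4.9983  x^+=-2.0454  v^+=-2.8128  a^+=-0.6277
step 2: x_pred=-3.7506  r=9.5406  x^+=3.7006  v^+=0.9302  a^+=0.7231
step 3: x_pred=4.3483  r=-5.5083  x^+=0.0463  v^+=-1.0252  a^+=-0.0568
step 4: x_pred=-0.5473  r=1.8473  x^+=0.8954  v^+=-0.2636  a^+=0.2048

v_post = -0.2636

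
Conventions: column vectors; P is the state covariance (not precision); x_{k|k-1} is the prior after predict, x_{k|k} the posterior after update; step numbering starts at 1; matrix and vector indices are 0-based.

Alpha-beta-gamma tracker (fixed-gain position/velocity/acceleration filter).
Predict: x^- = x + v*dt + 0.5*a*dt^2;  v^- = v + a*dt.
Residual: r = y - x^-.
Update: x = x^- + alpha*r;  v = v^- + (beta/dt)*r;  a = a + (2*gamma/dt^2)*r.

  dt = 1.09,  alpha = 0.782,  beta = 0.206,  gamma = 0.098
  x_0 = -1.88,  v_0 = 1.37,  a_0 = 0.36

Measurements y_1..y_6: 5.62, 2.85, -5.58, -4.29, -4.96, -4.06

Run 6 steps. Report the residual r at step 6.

resid = 5.7340

step 1: x_pred=-0.1728  r=5.7928  x^+=4.3572  v^+=2.8572  a^+=1.3156
step 2: x_pred=8.2531  r=-5.4031  x^+=4.0279  v^+=3.2701  a^+=0.4243
step 3: x_pred=7.8443  r=-13.4243  x^+=-2.6535  v^+=1.1955  a^+=-1.7903
step 4: x_pred=-2.4139  r=-1.8761  x^+=-3.8810  v^+=-1.1105  a^+=-2.0998
step 5: x_pred=-6.3388  r=1.3788  x^+=-5.2606  v^+=-3.1387  a^+=-1.8723
step 6: x_pred=-9.7940  r=5.7340  x^+=-5.3100  v^+=-4.0959  a^+=-0.9264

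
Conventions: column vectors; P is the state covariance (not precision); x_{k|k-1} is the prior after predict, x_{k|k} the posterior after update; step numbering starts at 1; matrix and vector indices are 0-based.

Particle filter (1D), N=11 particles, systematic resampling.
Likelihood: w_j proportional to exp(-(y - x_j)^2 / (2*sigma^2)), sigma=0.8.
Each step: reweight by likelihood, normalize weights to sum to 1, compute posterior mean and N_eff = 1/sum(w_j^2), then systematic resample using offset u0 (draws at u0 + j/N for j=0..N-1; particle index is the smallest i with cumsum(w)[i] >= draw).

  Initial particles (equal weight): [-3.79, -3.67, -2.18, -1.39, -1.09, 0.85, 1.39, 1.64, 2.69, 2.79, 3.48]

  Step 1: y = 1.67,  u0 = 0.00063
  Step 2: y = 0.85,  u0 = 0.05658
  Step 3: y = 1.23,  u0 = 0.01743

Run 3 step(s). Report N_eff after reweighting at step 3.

N_eff = 10.9702

step 1: w=[0.0000, 0.0000, 0.0000, 0.0002, 0.0008, 0.1724, 0.2742, 0.2913, 0.1293, 0.1094, 0.0225]  mean=1.7357  Neff=4.5681  idx=[4, 5, 6, 6, 6, 7, 7, 7, 7, 8, 9]
step 2: w=[0.0088, 0.1661, 0.1322, 0.1322, 0.1322, 0.1020, 0.1020, 0.1020, 0.1020, 0.0118, 0.0088]  mean=1.4082  Neff=8.2021  idx=[1, 1, 2, 3, 3, 4, 5, 6, 7, 7, 8]
step 3: w=[0.0885, 0.0885, 0.0971, 0.0971, 0.0971, 0.0971, 0.0869, 0.0869, 0.0869, 0.0869, 0.0869]  mean=1.4030  Neff=10.9702  idx=[0, 1, 2, 3, 4, 5, 5, 7, 8, 9, 10]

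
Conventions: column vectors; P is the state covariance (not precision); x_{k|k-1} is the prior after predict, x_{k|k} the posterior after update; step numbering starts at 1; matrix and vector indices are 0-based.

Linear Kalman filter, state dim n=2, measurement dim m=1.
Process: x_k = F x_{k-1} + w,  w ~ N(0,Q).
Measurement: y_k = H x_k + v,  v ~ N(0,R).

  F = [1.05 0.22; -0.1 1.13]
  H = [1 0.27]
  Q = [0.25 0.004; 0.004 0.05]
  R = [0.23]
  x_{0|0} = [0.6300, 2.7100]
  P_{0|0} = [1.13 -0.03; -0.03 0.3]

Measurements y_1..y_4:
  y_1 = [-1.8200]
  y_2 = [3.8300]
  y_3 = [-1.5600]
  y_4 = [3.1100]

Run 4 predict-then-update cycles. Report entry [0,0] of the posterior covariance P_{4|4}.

step 1: x^-=[1.2577, 2.9993]  P^-=[1.4965 -0.0750; -0.0750 0.4511]  S=[1.7189]  K=[0.8588; 0.0272]  nu=[-3.8875]  x^+=[-2.0810, 2.8934]  P^+=[0.2286 -0.1152; -0.1152 0.4499]
step 2: x^-=[-1.5485, 3.4777]  P^-=[0.4706 -0.0423; -0.0423 0.6528]  S=[0.7254]  K=[0.6331; 0.1846]  nu=[4.4396]  x^+=[1.2620, 4.2974]  P^+=[0.1799 -0.1271; -0.1271 0.6280]
step 3: x^-=[2.2705, 4.7298]  P^-=[0.4200 -0.0068; -0.0068 0.8825]  S=[0.7107]  K=[0.5884; 0.3257]  nu=[-5.1076]  x^+=[-0.7350, 3.0662]  P^+=[0.1739 -0.1430; -0.1430 0.8071]
step 4: x^-=[-0.0972, 3.5383]  P^-=[0.4148 0.0199; 0.0199 1.1146]  S=[0.7368]  K=[0.5703; 0.4354]  nu=[2.2518]  x^+=[1.1870, 4.5188]  P^+=[0.1752 -0.1631; -0.1631 0.9749]

P_post[0,0] = 0.1752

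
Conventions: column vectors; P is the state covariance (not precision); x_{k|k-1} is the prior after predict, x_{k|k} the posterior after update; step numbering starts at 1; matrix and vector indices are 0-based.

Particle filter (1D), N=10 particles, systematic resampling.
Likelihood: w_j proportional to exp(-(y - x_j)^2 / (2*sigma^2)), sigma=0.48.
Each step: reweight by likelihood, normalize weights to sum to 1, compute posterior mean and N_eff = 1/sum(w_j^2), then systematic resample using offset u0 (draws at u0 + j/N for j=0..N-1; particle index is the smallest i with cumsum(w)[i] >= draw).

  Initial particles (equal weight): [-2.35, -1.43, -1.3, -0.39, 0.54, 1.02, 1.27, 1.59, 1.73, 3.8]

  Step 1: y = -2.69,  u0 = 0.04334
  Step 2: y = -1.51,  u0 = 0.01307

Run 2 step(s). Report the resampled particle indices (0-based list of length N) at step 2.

resampled_idx = [0, 1, 2, 4, 5, 6, 8, 9, 9, 9]

step 1: w=[0.9430, 0.0387, 0.0183, 0.0000, 0.0000, 0.0000, 0.0000, 0.0000, 0.0000, 0.0000]  mean=-2.2952  Neff=1.1222  idx=[0, 0, 0, 0, 0, 0, 0, 0, 0, 1]
step 2: w=[0.0737, 0.0737, 0.0737, 0.0737, 0.0737, 0.0737, 0.0737, 0.0737, 0.0737, 0.3363]  mean=-2.0406  Neff=6.1714  idx=[0, 1, 2, 4, 5, 6, 8, 9, 9, 9]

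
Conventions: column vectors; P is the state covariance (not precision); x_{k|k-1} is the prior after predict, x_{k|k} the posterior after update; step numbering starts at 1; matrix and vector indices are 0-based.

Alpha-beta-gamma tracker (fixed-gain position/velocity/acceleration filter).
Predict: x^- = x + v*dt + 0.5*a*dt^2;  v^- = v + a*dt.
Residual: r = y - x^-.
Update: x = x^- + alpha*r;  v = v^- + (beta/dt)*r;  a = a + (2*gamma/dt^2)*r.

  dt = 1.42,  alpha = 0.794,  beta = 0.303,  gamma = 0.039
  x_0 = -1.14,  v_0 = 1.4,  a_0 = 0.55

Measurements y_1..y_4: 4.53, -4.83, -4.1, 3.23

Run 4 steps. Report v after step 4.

v_post = 1.7054

step 1: x_pred=1.4025  r=3.1275  x^+=3.8857  v^+=2.8483  a^+=0.6710
step 2: x_pred=8.6069  r=-13.4369  x^+=-2.0620  v^+=0.9340  a^+=0.1512
step 3: x_pred=-0.5833  r=-3.5167  x^+=-3.3756  v^+=0.3983  a^+=0.0152
step 4: x_pred=-2.7947  r=6.0247  x^+=1.9889  v^+=1.7054  a^+=0.2482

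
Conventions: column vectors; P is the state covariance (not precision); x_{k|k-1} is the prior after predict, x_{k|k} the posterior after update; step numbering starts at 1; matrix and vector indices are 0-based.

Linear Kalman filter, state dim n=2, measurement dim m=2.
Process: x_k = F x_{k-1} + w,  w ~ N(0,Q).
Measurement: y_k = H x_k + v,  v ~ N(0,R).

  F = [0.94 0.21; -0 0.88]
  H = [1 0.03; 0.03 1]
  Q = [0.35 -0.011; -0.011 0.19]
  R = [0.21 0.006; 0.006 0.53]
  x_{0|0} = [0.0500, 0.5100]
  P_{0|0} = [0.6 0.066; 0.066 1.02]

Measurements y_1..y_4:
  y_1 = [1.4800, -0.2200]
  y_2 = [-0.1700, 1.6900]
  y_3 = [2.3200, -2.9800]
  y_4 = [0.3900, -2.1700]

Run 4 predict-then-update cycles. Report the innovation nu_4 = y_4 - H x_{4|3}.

innov = [-1.0278, -1.5127]

step 1: x^-=[0.1541, 0.4488]  P^-=[0.9512 0.2321; 0.2321 0.9799]  S=[1.1760 0.2962; 0.2962 1.5247]  K=[0.8114 0.0133; 0.0624 0.6351]  nu=[1.3124, -0.6734]  x^+=[1.2101, 0.1029]  P^+=[0.1703 0.0068; 0.0068 0.3368]
step 2: x^-=[1.1591, 0.0906]  P^-=[0.5180 0.0569; 0.0569 0.4508]  S=[0.7318 0.0920; 0.0920 0.9847]  K=[0.7092 0.0073; 0.0389 0.4559]  nu=[-1.3318, 1.5646]  x^+=[0.2259, 0.7522]  P^+=[0.1489 0.0036; 0.0036 0.2418]
step 3: x^-=[0.3703, 0.6619]  P^-=[0.4936 0.0367; 0.0367 0.3772]  S=[0.7062 0.0689; 0.0689 0.9099]  K=[0.7002 0.0036; 0.0277 0.4137]  nu=[1.9298, -3.6530]  x^+=[1.7084, -0.7960]  P^+=[0.1470 0.0017; 0.0017 0.2194]
step 4: x^-=[1.4388, -0.7005]  P^-=[0.4903 0.0310; 0.0310 0.3599]  S=[0.7024 0.0625; 0.0625 0.8922]  K=[0.6991 0.0022; 0.0236 0.4028]  nu=[-1.0278, -1.5127]  x^+=[0.7170, -1.3340]  P^+=[0.1468 0.0010; 0.0010 0.2136]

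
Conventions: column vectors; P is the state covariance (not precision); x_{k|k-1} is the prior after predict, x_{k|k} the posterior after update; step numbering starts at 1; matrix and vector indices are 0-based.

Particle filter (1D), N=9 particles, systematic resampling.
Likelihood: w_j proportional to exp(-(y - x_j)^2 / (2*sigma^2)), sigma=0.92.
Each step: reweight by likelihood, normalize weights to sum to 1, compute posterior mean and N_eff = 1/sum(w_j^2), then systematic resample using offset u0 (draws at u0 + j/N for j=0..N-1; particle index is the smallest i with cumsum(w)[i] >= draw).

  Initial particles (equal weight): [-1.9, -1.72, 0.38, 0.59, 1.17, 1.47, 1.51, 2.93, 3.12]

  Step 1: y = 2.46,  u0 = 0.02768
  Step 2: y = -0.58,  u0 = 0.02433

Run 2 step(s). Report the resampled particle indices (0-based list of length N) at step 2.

resampled_idx = [0, 0, 0, 0, 0, 1, 1, 2, 4]

step 1: w=[0.0000, 0.0000, 0.0230, 0.0375, 0.1108, 0.1660, 0.1738, 0.2599, 0.2290]  mean=2.1429  Neff=5.2096  idx=[3, 4, 5, 6, 6, 7, 7, 8, 8]
step 2: w=[0.5264, 0.1936, 0.0987, 0.0895, 0.0895, 0.0008, 0.0008, 0.0004, 0.0004]  mean=0.9595  Neff=2.9386  idx=[0, 0, 0, 0, 0, 1, 1, 2, 4]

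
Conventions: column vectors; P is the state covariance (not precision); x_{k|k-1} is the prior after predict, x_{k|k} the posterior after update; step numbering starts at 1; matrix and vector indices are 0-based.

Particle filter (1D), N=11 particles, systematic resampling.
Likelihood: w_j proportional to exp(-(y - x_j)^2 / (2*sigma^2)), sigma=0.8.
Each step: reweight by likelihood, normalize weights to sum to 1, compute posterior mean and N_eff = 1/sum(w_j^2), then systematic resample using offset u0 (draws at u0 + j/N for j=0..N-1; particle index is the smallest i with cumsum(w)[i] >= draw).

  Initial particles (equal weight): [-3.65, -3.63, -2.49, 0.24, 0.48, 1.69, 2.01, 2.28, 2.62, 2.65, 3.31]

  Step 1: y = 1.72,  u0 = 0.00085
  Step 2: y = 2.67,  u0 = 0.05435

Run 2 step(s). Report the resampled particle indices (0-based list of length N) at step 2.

step 1: w=[0.0000, 0.0000, 0.0000, 0.0413, 0.0687, 0.2282, 0.2139, 0.1788, 0.1213, 0.1162, 0.0317]  mean=1.9966  Neff=6.0451  idx=[3, 4, 5, 5, 6, 6, 6, 7, 7, 8, 9]
step 2: w=[0.0014, 0.0034, 0.0686, 0.0686, 0.1033, 0.1033, 0.1033, 0.1289, 0.1289, 0.1449, 0.1452]  mean=2.2093  Neff=8.5628  idx=[2, 4, 4, 5, 6, 7, 8, 8, 9, 10, 10]

resampled_idx = [2, 4, 4, 5, 6, 7, 8, 8, 9, 10, 10]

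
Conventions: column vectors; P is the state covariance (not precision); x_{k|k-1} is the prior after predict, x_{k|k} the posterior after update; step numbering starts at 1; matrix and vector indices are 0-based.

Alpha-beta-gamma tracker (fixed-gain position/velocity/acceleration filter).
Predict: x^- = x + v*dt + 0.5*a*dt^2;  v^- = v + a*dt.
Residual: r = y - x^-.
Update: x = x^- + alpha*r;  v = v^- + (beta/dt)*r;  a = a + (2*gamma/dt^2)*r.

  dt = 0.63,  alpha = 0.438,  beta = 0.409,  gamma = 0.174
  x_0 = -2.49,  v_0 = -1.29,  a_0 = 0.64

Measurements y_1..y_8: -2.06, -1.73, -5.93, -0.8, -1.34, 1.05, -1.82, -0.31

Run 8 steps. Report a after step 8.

step 1: x_pred=-3.1757  r=1.1157  x^+=-2.6870  v^+=-0.1625  a^+=1.6182
step 2: x_pred=-2.4682  r=0.7382  x^+=-2.1449  v^+=1.3363  a^+=2.2655
step 3: x_pred=-0.8534  r=-5.0766  x^+=-3.0770  v^+=-0.5322  a^+=-2.1856
step 4: x_pred=-3.8460  r=3.0460  x^+=-2.5118  v^+=0.0684  a^+=0.4851
step 5: x_pred=-2.3725  r=1.0325  x^+=-1.9203  v^+=1.0443  a^+=1.3904
step 6: x_pred=-0.9864  r=2.0364  x^+=-0.0945  v^+=3.2423  a^+=3.1759
step 7: x_pred=2.5785  r=-4.3985  x^+=0.6519  v^+=2.3876  a^+=-0.6806
step 8: x_pred=2.0211  r=-2.3311  x^+=1.0001  v^+=0.4455  a^+=-2.7245

a_post = -2.7245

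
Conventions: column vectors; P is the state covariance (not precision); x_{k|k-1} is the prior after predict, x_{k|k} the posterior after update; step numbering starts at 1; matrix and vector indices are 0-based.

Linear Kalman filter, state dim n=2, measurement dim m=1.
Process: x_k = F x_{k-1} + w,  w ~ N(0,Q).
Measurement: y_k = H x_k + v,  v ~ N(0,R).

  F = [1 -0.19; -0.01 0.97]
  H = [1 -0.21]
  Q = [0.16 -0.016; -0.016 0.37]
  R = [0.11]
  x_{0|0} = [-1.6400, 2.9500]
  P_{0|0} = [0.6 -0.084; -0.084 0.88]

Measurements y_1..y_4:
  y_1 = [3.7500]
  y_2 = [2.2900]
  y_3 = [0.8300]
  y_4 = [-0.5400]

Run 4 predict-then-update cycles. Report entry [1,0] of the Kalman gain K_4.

K[1,0] = -0.8312

step 1: x^-=[-2.2005, 2.8779]  P^-=[0.8237 -0.2658; -0.2658 1.1997]  S=[1.0982]  K=[0.8008; -0.4714]  nu=[6.5549]  x^+=[3.0489, -0.2123]  P^+=[0.1193 0.1488; 0.1488 0.9556]
step 2: x^-=[3.0892, -0.2365]  P^-=[0.2573 -0.0487; -0.0487 1.2662]  S=[0.4436]  K=[0.6031; -0.7092]  nu=[-0.8489]  x^+=[2.5773, 0.3656]  P^+=[0.0960 0.1410; 0.1410 1.0431]
step 3: x^-=[2.5078, 0.3288]  P^-=[0.2400 -0.0721; -0.0721 1.3488]  S=[0.4398]  K=[0.5802; -0.8080]  nu=[-1.6088]  x^+=[1.5744, 1.6288]  P^+=[0.0920 0.1341; 0.1341 1.0616]
step 4: x^-=[1.2650, 1.5642]  P^-=[0.2394 -0.0823; -0.0823 1.3663]  S=[0.4442]  K=[0.5778; -0.8312]  nu=[-1.4765]  x^+=[0.4119, 2.7914]  P^+=[0.0911 0.1310; 0.1310 1.0594]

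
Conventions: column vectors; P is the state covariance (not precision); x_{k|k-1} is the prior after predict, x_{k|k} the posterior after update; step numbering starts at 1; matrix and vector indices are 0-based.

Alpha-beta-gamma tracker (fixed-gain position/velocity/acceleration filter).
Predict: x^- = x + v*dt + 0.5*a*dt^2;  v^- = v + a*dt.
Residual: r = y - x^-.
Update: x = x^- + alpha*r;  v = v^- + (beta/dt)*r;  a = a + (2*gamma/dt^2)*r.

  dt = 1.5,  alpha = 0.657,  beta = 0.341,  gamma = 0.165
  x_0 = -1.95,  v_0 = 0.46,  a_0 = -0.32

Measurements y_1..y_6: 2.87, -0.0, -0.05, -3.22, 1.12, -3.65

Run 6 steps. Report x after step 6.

x_post = -3.5007

step 1: x_pred=-1.6200  r=4.4900  x^+=1.3299  v^+=1.0007  a^+=0.3385
step 2: x_pred=3.2119  r=-3.2119  x^+=1.1017  v^+=0.7784  a^+=-0.1325
step 3: x_pred=2.1201  r=-2.1701  x^+=0.6943  v^+=0.0862  a^+=-0.4508
step 4: x_pred=0.3165  r=-3.5365  x^+=-2.0070  v^+=-1.3940  a^+=-0.9695
step 5: x_pred=-5.1887  r=6.3087  x^+=-1.0439  v^+=-1.4141  a^+=-0.0442
step 6: x_pred=-3.2148  r=-0.4352  x^+=-3.5007  v^+=-1.5794  a^+=-0.1081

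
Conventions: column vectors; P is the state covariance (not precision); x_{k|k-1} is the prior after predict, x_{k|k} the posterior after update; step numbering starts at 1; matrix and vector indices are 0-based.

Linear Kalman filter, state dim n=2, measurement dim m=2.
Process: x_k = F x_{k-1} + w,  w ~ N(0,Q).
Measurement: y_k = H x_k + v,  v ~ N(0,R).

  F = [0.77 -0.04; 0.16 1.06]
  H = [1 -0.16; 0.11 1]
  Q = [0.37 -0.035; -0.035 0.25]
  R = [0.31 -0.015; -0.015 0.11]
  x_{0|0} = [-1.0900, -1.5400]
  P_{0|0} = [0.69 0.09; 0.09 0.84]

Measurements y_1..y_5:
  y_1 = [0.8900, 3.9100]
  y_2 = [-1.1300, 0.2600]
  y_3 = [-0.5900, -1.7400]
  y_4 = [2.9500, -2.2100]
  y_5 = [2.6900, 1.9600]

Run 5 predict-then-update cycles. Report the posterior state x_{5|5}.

x_post = [2.3154, 0.7797]

step 1: x^-=[-0.7777, -1.8068]  P^-=[0.7749 0.0873; 0.0873 1.2420]  S=[1.0888 -0.0427; -0.0427 1.3806]  K=[0.7047 0.1468; -0.0669 0.9045]  nu=[1.3786, 5.8023]  x^+=[1.0454, 3.3493]  P^+=[0.2134 -0.0179; -0.0179 0.1025]
step 2: x^-=[0.6710, 3.7175]  P^-=[0.4978 -0.0275; -0.0275 0.3645]  S=[0.8259 -0.0456; -0.0456 0.4745]  K=[0.6145 0.1164; -0.0622 0.7559]  nu=[-1.2062, -3.5313]  x^+=[-0.4813, 1.1233]  P^+=[0.1860 -0.0169; -0.0169 0.0859]
step 3: x^-=[-0.4156, 1.1137]  P^-=[0.4815 -0.0294; -0.0294 0.3456]  S=[0.8097 -0.0462; -0.0462 0.4550]  K=[0.6069 0.1135; -0.0620 0.7462]  nu=[0.0038, -2.8080]  x^+=[-0.7319, -0.9819]  P^+=[0.1837 -0.0168; -0.0168 0.0849]
step 4: x^-=[-0.5242, -1.1579]  P^-=[0.4801 -0.0296; -0.0296 0.3443]  S=[0.8084 -0.0464; -0.0464 0.4536]  K=[0.6063 0.1131; -0.0620 0.7456]  nu=[3.2890, -0.9944]  x^+=[1.3572, -2.1033]  P^+=[0.1835 -0.0168; -0.0168 0.0848]
step 5: x^-=[1.1292, -2.0123]  P^-=[0.4800 -0.0296; -0.0296 0.3443]  S=[0.8083 -0.0464; -0.0464 0.4536]  K=[0.6062 0.1131; -0.0620 0.7455]  nu=[1.2389, 3.8481]  x^+=[2.3154, 0.7797]  P^+=[0.1835 -0.0168; -0.0168 0.0848]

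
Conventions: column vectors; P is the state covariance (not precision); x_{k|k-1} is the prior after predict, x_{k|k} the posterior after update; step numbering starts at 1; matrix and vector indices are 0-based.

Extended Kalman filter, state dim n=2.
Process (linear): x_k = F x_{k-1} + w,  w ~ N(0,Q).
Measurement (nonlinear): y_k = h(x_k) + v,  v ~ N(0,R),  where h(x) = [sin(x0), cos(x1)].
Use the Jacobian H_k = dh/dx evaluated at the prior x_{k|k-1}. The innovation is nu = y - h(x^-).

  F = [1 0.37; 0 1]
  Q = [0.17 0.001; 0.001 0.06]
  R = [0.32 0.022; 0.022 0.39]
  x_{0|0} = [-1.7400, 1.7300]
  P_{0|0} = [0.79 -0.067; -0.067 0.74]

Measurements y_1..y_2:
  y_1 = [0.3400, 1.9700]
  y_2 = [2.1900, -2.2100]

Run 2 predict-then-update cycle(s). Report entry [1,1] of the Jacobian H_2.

step 1: x^-=[-1.0999, 1.7300]  P^-=[1.0117 0.2078; 0.2078 0.8000]  H_jac=[0.4537 0.0000; 0.0000 -0.9874]  S=[0.5282 -0.0711; -0.0711 1.1699]  K=[0.8523 -0.1236; 0.0883 -0.6698]  nu=[1.2312, 2.1285]  x^+=[-0.3137, 0.4131]  P^+=[0.5952 0.0298; 0.0298 0.2626]
step 2: x^-=[-0.1608, 0.4131]  P^-=[0.8232 0.1280; 0.1280 0.3226]  H_jac=[0.9871 0.0000; 0.0000 -0.4014]  S=[1.1221 -0.0287; -0.0287 0.4420]  K=[0.7224 -0.0693; 0.1053 -0.2861]  nu=[2.3501, -3.1259]  x^+=[1.7535, 1.5549]  P^+=[0.2326 0.0277; 0.0277 0.2722]

H_jac[1,1] = -0.4014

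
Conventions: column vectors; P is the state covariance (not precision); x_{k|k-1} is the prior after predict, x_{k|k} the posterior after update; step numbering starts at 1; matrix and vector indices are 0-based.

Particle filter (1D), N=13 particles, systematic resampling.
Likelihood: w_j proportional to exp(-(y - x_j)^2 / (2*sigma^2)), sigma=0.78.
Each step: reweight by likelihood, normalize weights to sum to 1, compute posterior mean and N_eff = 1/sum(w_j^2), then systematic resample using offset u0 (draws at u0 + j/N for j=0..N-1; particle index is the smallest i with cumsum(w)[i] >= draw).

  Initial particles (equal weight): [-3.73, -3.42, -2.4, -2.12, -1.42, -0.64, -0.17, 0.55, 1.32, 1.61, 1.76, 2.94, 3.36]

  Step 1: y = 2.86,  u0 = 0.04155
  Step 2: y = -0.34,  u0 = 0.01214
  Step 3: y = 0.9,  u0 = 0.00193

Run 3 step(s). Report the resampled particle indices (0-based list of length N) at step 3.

resampled_idx = [0, 0, 1, 2, 3, 4, 5, 6, 6, 7, 9, 10, 11]

step 1: w=[0.0000, 0.0000, 0.0000, 0.0000, 0.0000, 0.0000, 0.0002, 0.0048, 0.0545, 0.1060, 0.1417, 0.3809, 0.3118]  mean=2.6623  Neff=3.6145  idx=[8, 9, 10, 10, 11, 11, 11, 11, 11, 12, 12, 12, 12]
step 2: w=[0.5144, 0.2176, 0.1321, 0.1321, 0.0007, 0.0007, 0.0007, 0.0007, 0.0007, 0.0001, 0.0001, 0.0001, 0.0001]  mean=1.5057  Neff=2.8830  idx=[0, 0, 0, 0, 0, 0, 0, 1, 1, 1, 2, 2, 3]
step 3: w=[0.0894, 0.0894, 0.0894, 0.0894, 0.0894, 0.0894, 0.0894, 0.0683, 0.0683, 0.0683, 0.0563, 0.0563, 0.0563]  mean=1.4538  Neff=12.5758  idx=[0, 0, 1, 2, 3, 4, 5, 6, 6, 7, 9, 10, 11]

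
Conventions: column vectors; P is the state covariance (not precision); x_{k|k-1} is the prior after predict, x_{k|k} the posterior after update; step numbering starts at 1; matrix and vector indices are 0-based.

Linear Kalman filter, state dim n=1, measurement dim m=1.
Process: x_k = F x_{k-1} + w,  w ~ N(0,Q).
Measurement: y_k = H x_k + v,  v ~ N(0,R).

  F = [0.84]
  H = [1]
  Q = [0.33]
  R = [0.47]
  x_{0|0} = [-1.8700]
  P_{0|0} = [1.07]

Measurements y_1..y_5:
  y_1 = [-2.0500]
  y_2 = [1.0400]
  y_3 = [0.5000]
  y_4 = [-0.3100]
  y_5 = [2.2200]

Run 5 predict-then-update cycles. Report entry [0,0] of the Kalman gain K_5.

K[0,0] = 0.5162

step 1: x^-=[-1.5708]  P^-=[1.0850]  S=[1.5550]  K=[0.6977]  nu=[-0.4792]  x^+=[-1.9052]  P^+=[0.3279]
step 2: x^-=[-1.6003]  P^-=[0.5614]  S=[1.0314]  K=[0.5443]  nu=[2.6403]  x^+=[-0.1632]  P^+=[0.2558]
step 3: x^-=[-0.1371]  P^-=[0.5105]  S=[0.9805]  K=[0.5207]  nu=[0.6371]  x^+=[0.1946]  P^+=[0.2447]
step 4: x^-=[0.1635]  P^-=[0.5027]  S=[0.9727]  K=[0.5168]  nu=[-0.4735]  x^+=[-0.0812]  P^+=[0.2429]
step 5: x^-=[-0.0682]  P^-=[0.5014]  S=[0.9714]  K=[0.5162]  nu=[2.2882]  x^+=[1.1129]  P^+=[0.2426]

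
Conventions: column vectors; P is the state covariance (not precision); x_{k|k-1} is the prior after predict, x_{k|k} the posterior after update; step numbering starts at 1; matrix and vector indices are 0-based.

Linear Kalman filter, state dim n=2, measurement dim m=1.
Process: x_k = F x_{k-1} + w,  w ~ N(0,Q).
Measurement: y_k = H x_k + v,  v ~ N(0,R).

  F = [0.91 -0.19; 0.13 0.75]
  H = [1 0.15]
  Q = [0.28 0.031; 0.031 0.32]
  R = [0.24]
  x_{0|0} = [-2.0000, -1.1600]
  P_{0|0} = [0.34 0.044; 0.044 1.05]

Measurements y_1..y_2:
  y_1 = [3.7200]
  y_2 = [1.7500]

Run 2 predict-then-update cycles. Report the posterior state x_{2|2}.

x_post = [1.8826, -0.1029]

step 1: x^-=[-1.5996, -1.1300]  P^-=[0.5842 -0.0495; -0.0495 0.9250]  S=[0.8302]  K=[0.6948; 0.1075]  nu=[5.4891]  x^+=[2.2142, -0.5397]  P^+=[0.1835 -0.1115; -0.1115 0.9153]
step 2: x^-=[2.1174, -0.1169]  P^-=[0.5035 -0.1511; -0.1511 0.8162]  S=[0.7166]  K=[0.6711; -0.0400]  nu=[-0.3499]  x^+=[1.8826, -0.1029]  P^+=[0.1808 -0.1319; -0.1319 0.8151]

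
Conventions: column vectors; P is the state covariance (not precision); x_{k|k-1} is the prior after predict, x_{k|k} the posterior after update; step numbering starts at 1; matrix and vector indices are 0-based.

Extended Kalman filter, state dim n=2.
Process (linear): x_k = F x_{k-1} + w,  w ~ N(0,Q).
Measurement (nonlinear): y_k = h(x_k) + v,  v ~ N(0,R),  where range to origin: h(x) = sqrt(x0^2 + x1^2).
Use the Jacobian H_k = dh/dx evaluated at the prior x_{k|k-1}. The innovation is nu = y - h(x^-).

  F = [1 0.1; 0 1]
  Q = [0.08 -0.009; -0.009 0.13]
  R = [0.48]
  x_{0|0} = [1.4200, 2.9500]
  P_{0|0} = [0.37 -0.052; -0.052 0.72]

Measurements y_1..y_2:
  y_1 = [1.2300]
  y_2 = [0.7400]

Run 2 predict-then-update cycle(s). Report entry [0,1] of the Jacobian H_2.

H_jac[0,1] = 0.7463

step 1: x^-=[1.7150, 2.9500]  P^-=[0.4468 0.0110; 0.0110 0.8500]  H_jac=[0.5026 0.8645]  S=[1.2377]  K=[0.1891; 0.5982]  nu=[-2.1823]  x^+=[1.3023, 1.6446]  P^+=[0.4025 -0.1290; -0.1290 0.4071]
step 2: x^-=[1.4668, 1.6446]  P^-=[0.4608 -0.0973; -0.0973 0.5371]  H_jac=[0.6656 0.7463]  S=[0.8866]  K=[0.2640; 0.3791]  nu=[-1.4637]  x^+=[1.0803, 1.0898]  P^+=[0.3990 -0.1860; -0.1860 0.4097]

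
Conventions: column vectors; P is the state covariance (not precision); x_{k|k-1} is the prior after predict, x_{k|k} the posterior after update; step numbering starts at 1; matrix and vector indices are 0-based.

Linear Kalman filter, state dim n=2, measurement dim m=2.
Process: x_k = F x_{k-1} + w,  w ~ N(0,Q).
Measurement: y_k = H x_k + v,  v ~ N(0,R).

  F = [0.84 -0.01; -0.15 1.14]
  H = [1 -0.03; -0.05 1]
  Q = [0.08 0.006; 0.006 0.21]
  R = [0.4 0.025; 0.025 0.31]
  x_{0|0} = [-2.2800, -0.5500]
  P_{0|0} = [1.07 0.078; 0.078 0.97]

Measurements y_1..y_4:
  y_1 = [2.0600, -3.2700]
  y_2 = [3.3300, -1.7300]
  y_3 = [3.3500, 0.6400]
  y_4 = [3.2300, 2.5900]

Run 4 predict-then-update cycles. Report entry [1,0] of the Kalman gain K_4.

step 1: x^-=[-1.9097, -0.2850]  P^-=[0.8338 -0.0651; -0.0651 1.4680]  S=[1.2390 -0.1259; -0.1259 1.7866]  K=[0.6733 -0.0123; -0.0044 0.8232]  nu=[3.9611, -3.0805]  x^+=[0.7951, -2.8383]  P^+=[0.2698 0.0265; 0.0265 0.2564]
step 2: x^-=[0.6963, -3.3549]  P^-=[0.2699 -0.0055; -0.0055 0.5402]  S=[0.6708 -0.0102; -0.0102 0.8515]  K=[0.4024 -0.0175; -0.0227 0.6345]  nu=[2.5331, 1.6598]  x^+=[1.6867, -2.3593]  P^+=[0.1609 0.0127; 0.0127 0.1968]
step 3: x^-=[1.4404, -2.9426]  P^-=[0.1933 -0.0044; -0.0044 0.4650]  S=[0.5940 -0.0030; -0.0030 0.7759]  K=[0.3256 -0.0168; -0.0278 0.5995]  nu=[1.8213, 3.6546]  x^+=[1.9720, -0.8024]  P^+=[0.1301 0.0094; 0.0094 0.1856]
step 4: x^-=[1.6645, -1.2106]  P^-=[0.1717 -0.0035; -0.0035 0.4509]  S=[0.5723 -0.0006; -0.0006 0.7617]  K=[0.3001 -0.0156; -0.0291 0.5922]  nu=[1.5292, 3.8838]  x^+=[2.0629, 1.0449]  P^+=[0.1199 0.0087; 0.0087 0.1833]

K[1,0] = -0.0291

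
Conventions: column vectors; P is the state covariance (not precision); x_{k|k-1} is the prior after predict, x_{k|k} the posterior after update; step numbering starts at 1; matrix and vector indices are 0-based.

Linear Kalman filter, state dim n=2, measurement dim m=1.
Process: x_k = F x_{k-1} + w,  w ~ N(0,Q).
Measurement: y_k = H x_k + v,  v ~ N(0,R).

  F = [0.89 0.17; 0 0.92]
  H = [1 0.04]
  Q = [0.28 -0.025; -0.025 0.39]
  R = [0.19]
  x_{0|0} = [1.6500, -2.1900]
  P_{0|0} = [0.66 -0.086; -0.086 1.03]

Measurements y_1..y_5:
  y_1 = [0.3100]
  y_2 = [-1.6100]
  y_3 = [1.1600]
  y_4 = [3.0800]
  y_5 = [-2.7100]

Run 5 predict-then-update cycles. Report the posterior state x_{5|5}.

x_post = [-1.2421, -1.9850]

step 1: x^-=[1.0962, -2.0148]  P^-=[0.8065 0.0657; 0.0657 1.2618]  S=[1.0038]  K=[0.8061; 0.1157]  nu=[-0.7056]  x^+=[0.5274, -2.0964]  P^+=[0.1543 -0.0279; -0.0279 1.2484]
step 2: x^-=[0.1130, -1.9287]  P^-=[0.4298 0.1474; 0.1474 1.4466]  S=[0.6339]  K=[0.6873; 0.3237]  nu=[-1.6459]  x^+=[-1.0182, -2.4615]  P^+=[0.1303 0.0063; 0.0063 1.3802]
step 3: x^-=[-1.3247, -2.2646]  P^-=[0.4250 0.1960; 0.1960 1.5582]  S=[0.6332]  K=[0.6836; 0.4080]  nu=[2.5753]  x^+=[0.4358, -1.2139]  P^+=[0.1291 0.0194; 0.0194 1.4528]
step 4: x^-=[0.1815, -1.1168]  P^-=[0.4301 0.2181; 0.2181 1.6196]  S=[0.6402]  K=[0.6855; 0.4419]  nu=[2.9432]  x^+=[2.1991, 0.1838]  P^+=[0.1293 0.0242; 0.0242 1.4946]
step 5: x^-=[1.9885, 0.1691]  P^-=[0.4329 0.2286; 0.2286 1.6550]  S=[0.6438]  K=[0.6866; 0.4578]  nu=[-4.7052]  x^+=[-1.2421, -1.9850]  P^+=[0.1294 0.0262; 0.0262 1.5201]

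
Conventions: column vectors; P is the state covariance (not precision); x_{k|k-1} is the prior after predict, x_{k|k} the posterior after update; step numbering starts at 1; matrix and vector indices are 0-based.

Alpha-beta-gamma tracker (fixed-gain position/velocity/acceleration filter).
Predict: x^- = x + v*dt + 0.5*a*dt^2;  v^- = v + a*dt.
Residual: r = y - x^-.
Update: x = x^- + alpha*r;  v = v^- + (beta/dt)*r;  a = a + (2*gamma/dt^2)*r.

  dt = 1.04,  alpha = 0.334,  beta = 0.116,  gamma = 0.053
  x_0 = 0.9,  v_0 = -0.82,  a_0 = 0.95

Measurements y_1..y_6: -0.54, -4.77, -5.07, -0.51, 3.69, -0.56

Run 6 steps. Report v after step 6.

step 1: x_pred=0.5610  r=-1.1010  x^+=0.1932  v^+=0.0452  a^+=0.8421
step 2: x_pred=0.6957  r=-5.4657  x^+=-1.1299  v^+=0.3114  a^+=0.3065
step 3: x_pred=-0.6403  r=-4.4297  x^+=-2.1198  v^+=0.1360  a^+=-0.1277
step 4: x_pred=-2.0475  r=1.5375  x^+=-1.5339  v^+=0.1747  a^+=0.0230
step 5: x_pred=-1.3398  r=5.0298  x^+=0.3401  v^+=0.7596  a^+=0.5159
step 6: x_pred=1.4092  r=-1.9692  x^+=0.7515  v^+=1.0766  a^+=0.3230

v_post = 1.0766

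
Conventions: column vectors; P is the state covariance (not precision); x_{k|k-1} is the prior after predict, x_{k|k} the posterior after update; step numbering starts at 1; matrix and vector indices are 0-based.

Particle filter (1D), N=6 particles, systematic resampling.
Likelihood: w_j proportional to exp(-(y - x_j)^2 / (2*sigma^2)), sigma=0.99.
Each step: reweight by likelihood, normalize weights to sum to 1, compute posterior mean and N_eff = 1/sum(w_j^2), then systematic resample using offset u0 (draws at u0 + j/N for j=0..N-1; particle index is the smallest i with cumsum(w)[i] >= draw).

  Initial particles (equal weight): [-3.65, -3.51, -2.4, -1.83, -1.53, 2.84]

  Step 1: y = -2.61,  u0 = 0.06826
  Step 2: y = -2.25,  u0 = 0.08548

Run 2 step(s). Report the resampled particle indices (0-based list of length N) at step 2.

step 1: w=[0.1646, 0.1890, 0.2794, 0.2095, 0.1576, 0.0000]  mean=-2.5590  Neff=4.7718  idx=[0, 1, 2, 2, 3, 4]
step 2: w=[0.0823, 0.0995, 0.2211, 0.2211, 0.2044, 0.1717]  mean=-2.3474  Neff=5.3859  idx=[1, 2, 3, 3, 4, 5]

resampled_idx = [1, 2, 3, 3, 4, 5]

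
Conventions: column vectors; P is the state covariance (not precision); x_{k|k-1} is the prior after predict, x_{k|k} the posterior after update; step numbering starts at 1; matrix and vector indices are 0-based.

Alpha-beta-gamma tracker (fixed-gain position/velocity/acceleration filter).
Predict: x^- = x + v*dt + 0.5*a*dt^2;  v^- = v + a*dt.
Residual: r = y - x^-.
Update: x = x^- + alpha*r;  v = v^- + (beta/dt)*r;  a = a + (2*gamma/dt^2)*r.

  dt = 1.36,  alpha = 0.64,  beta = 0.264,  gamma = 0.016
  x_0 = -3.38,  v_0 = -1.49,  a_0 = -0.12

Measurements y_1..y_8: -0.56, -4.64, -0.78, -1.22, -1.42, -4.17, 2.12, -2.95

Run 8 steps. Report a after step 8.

step 1: x_pred=-5.5174  r=4.9574  x^+=-2.3447  v^+=-0.6909  a^+=-0.0342
step 2: x_pred=-3.3159  r=-1.3241  x^+=-4.1633  v^+=-0.9945  a^+=-0.0571
step 3: x_pred=-5.5687  r=4.7887  x^+=-2.5039  v^+=-0.1426  a^+=0.0257
step 4: x_pred=-2.6741  r=1.4541  x^+=-1.7435  v^+=0.1746  a^+=0.0509
step 5: x_pred=-1.4590  r=0.0390  x^+=-1.4340  v^+=0.2514  a^+=0.0515
step 6: x_pred=-1.0445  r=-3.1255  x^+=-3.0448  v^+=-0.2853  a^+=-0.0025
step 7: x_pred=-3.4351  r=5.5551  x^+=0.1202  v^+=0.7896  a^+=0.0936
step 8: x_pred=1.2806  r=-4.2306  x^+=-1.4270  v^+=0.0957  a^+=0.0204

a_post = 0.0204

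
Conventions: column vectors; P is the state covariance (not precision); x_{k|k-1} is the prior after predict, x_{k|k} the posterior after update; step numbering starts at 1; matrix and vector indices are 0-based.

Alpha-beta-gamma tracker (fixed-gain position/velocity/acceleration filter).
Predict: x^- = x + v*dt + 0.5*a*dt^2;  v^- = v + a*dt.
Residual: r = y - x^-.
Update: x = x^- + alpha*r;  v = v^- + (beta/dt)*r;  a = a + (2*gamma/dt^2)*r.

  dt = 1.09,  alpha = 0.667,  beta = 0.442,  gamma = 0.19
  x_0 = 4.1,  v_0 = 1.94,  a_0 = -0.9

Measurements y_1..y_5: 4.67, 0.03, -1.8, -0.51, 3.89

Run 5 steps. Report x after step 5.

x_post = -0.0290

step 1: x_pred=5.6800  r=-1.0100  x^+=5.0063  v^+=0.5495  a^+=-1.2230
step 2: x_pred=4.8787  r=-4.8487  x^+=1.6446  v^+=-2.7498  a^+=-2.7738
step 3: x_pred=-3.0005  r=1.2005  x^+=-2.1998  v^+=-5.2865  a^+=-2.3899
step 4: x_pred=-9.3817  r=8.8717  x^+=-3.4643  v^+=-4.2939  a^+=0.4476
step 5: x_pred=-7.8787  r=11.7687  x^+=-0.0290  v^+=0.9663  a^+=4.2117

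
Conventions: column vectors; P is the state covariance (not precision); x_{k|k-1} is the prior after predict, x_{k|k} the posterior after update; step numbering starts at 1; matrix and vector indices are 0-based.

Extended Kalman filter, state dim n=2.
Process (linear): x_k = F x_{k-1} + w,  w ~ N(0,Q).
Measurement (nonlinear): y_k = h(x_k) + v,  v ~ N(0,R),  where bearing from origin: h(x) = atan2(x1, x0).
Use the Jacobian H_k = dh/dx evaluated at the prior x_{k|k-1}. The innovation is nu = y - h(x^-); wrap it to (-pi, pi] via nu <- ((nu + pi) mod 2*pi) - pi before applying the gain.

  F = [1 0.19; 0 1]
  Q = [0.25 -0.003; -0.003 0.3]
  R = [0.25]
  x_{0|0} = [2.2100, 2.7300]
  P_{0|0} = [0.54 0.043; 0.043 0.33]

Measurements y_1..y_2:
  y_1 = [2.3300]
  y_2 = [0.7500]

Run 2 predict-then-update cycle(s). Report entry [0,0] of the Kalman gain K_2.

step 1: x^-=[2.7287, 2.7300]  P^-=[0.8183 0.1027; 0.1027 0.6300]  H_jac=[-0.1832 0.1832]  S=[0.2917]  K=[-0.4495; 0.3310]  nu=[1.5444]  x^+=[2.0345, 3.2412]  P^+=[0.7593 0.1461; 0.1461 0.5980]
step 2: x^-=[2.6503, 3.2412]  P^-=[1.0864 0.2567; 0.2567 0.8980]  H_jac=[-0.1849 0.1512]  S=[0.2933]  K=[-0.5525; 0.3011]  nu=[-0.1354]  x^+=[2.7251, 3.2005]  P^+=[0.9969 0.3055; 0.3055 0.8714]

K[0,0] = -0.5525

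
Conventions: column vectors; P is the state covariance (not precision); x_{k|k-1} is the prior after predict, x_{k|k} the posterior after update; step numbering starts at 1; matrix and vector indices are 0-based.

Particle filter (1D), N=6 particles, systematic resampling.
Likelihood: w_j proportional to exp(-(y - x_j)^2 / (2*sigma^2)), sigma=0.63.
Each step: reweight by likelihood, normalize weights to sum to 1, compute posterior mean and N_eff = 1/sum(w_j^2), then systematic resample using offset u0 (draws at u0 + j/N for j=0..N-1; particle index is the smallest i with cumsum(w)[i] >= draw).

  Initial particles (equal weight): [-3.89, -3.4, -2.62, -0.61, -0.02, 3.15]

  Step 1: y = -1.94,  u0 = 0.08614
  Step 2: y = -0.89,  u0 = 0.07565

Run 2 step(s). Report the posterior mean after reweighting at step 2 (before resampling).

step 1: w=[0.0110, 0.0907, 0.7424, 0.1432, 0.0128, 0.0000]  mean=-2.3837  Neff=1.7239  idx=[1, 2, 2, 2, 2, 3]
step 2: w=[0.0004, 0.0231, 0.0231, 0.0231, 0.0231, 0.9073]  mean=-0.7966  Neff=1.2116  idx=[4, 5, 5, 5, 5, 5]

post_mean = -0.7966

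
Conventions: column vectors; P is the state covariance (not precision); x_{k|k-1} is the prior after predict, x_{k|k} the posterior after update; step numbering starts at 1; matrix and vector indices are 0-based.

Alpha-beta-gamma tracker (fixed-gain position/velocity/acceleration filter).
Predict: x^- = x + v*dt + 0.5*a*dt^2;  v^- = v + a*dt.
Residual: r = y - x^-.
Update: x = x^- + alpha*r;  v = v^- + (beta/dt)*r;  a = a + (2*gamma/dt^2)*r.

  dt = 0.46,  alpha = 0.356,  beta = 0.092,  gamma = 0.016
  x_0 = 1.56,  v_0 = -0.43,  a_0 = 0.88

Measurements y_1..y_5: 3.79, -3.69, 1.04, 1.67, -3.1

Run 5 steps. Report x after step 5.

x_post = -0.3067

step 1: x_pred=1.4553  r=2.3347  x^+=2.2865  v^+=0.4417  a^+=1.2331
step 2: x_pred=2.6201  r=-6.3101  x^+=0.3737  v^+=-0.2531  a^+=0.2788
step 3: x_pred=0.2868  r=0.7532  x^+=0.5549  v^+=0.0258  a^+=0.3927
step 4: x_pred=0.6084  r=1.0616  x^+=0.9863  v^+=0.4188  a^+=0.5533
step 5: x_pred=1.2375  r=-4.3375  x^+=-0.3067  v^+=-0.1942  a^+=-0.1027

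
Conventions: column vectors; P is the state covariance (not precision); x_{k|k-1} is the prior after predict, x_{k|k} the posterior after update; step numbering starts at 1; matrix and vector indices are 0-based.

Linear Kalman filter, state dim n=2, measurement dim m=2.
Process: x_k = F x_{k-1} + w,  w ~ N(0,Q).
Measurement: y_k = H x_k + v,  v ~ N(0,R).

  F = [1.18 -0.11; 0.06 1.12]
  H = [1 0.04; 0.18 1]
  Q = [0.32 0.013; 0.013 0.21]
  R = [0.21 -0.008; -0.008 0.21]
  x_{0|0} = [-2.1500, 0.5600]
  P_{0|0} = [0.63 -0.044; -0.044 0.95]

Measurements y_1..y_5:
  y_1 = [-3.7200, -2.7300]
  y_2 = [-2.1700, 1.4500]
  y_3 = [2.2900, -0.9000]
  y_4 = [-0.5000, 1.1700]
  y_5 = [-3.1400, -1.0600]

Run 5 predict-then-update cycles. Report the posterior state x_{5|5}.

step 1: x^-=[-2.5986, 0.4982]  P^-=[1.2201 -0.1173; -0.1173 1.3980]  S=[1.4230 0.1494; 0.1494 1.6053]  K=[0.8558 -0.0159; -0.1345 0.8702]  nu=[-1.1413, -2.7605]  x^+=[-3.5315, -1.7505]  P^+=[0.1816 -0.0429; -0.0429 0.1915]
step 2: x^-=[-3.9746, -2.1725]  P^-=[0.5863 -0.0541; -0.0541 0.4452]  S=[0.7926 0.0608; 0.0608 0.6547]  K=[0.7361 0.0101; -0.0975 0.6742]  nu=[1.8915, 4.3379]  x^+=[-2.5383, 0.5675]  P^+=[0.1558 -0.0318; -0.0318 0.1481]
step 3: x^-=[-3.0576, 0.4833]  P^-=[0.5469 -0.0360; -0.0360 0.3920]  S=[0.7547 0.0698; 0.0698 0.6068]  K=[0.7210 0.0199; -0.0867 0.6454]  nu=[5.3282, -0.8329]  x^+=[0.7674, -0.5162]  P^+=[0.1524 -0.0290; -0.0290 0.1414]
step 4: x^-=[0.9623, -0.5321]  P^-=[0.5415 -0.0318; -0.0318 0.3841]  S=[0.7495 0.0728; 0.0728 0.6002]  K=[0.7185 0.0223; -0.0842 0.6406]  nu=[-1.4411, 1.5289]  x^+=[-0.0391, 0.5686]  P^+=[0.1519 -0.0284; -0.0284 0.1403]
step 5: x^-=[-0.1087, 0.6345]  P^-=[0.5405 -0.0309; -0.0309 0.3827]  S=[0.7487 0.0735; 0.0735 0.5991]  K=[0.7181 0.0227; -0.0836 0.6398]  nu=[-3.0567, -1.6749]  x^+=[-2.3418, -0.1815]  P^+=[0.1517 -0.0283; -0.0283 0.1401]

x_post = [-2.3418, -0.1815]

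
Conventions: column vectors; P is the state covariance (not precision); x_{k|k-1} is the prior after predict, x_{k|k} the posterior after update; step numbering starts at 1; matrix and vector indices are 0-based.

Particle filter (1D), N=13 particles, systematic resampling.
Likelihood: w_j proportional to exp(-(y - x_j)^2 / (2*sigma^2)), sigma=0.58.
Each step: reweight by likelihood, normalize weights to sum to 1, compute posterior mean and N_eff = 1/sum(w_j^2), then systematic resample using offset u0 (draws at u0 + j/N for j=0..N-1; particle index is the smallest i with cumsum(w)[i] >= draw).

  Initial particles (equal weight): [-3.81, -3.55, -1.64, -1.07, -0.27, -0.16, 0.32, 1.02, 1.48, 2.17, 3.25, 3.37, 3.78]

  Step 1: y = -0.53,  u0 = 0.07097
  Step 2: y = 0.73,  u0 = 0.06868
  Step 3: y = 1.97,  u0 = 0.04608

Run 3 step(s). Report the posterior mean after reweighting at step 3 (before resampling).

step 1: w=[0.0000, 0.0000, 0.0552, 0.2235, 0.3117, 0.2812, 0.1178, 0.0097, 0.0009, 0.0000, 0.0000, 0.0000, 0.0000]  mean=-0.4100  Neff=4.1113  idx=[3, 3, 3, 4, 4, 4, 4, 5, 5, 5, 5, 6, 7]
step 2: w=[0.0021, 0.0021, 0.0021, 0.0592, 0.0592, 0.0592, 0.0592, 0.0806, 0.0806, 0.0806, 0.0806, 0.2037, 0.2308]  mean=0.1784  Neff=7.4184  idx=[4, 5, 6, 7, 8, 9, 10, 11, 11, 11, 12, 12, 12]
step 3: w=[0.0007, 0.0007, 0.0007, 0.0014, 0.0014, 0.0014, 0.0014, 0.0207, 0.0207, 0.0207, 0.3101, 0.3101, 0.3101]  mean=0.9672  Neff=3.4518  idx=[8, 10, 10, 10, 10, 11, 11, 11, 11, 12, 12, 12, 12]

post_mean = 0.9672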